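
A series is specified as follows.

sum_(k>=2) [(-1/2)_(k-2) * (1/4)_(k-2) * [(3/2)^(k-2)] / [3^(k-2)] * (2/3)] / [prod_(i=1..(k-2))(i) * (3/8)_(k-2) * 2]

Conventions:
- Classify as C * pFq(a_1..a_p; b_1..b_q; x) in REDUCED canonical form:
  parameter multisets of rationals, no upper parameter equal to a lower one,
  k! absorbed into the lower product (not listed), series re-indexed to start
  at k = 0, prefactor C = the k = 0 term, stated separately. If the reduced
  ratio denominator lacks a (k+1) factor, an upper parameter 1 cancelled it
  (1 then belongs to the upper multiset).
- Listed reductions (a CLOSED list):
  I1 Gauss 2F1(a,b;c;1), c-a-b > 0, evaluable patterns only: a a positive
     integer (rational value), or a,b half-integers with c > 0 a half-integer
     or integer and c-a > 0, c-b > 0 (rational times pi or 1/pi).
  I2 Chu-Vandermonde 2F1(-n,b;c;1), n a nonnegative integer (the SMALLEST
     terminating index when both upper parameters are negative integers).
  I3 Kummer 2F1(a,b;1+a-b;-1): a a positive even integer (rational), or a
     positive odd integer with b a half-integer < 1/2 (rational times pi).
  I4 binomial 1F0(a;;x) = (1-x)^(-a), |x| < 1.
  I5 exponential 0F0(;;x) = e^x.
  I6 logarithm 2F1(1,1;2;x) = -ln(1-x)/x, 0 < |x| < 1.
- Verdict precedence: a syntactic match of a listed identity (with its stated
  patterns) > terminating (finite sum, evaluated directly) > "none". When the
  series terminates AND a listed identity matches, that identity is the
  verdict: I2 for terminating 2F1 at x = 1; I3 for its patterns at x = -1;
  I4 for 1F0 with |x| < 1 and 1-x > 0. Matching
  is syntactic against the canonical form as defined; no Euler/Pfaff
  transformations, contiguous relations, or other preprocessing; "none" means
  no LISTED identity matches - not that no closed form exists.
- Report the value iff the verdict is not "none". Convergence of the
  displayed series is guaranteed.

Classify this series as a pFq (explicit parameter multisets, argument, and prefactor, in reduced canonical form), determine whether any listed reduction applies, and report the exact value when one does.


x = 1/2 here; the reduced form reads 2F1, upper {-1/2, 1/4}, lower {3/8}, C = 1/3. Verdict: none. Every listed pattern misses the 2F1 form at 1/2, upper {-1/2, 1/4}.

First insight: from the first term 1/3: the product of the first k integers (C = 1/3) is k!.
Adjacent-term ratio: r(k) = (1/2) * (k-1/2) (k+1/4) / [(k+3/8) (k+1)] - rational; roots negated = parameters, x = (1/2), C = 1/3.


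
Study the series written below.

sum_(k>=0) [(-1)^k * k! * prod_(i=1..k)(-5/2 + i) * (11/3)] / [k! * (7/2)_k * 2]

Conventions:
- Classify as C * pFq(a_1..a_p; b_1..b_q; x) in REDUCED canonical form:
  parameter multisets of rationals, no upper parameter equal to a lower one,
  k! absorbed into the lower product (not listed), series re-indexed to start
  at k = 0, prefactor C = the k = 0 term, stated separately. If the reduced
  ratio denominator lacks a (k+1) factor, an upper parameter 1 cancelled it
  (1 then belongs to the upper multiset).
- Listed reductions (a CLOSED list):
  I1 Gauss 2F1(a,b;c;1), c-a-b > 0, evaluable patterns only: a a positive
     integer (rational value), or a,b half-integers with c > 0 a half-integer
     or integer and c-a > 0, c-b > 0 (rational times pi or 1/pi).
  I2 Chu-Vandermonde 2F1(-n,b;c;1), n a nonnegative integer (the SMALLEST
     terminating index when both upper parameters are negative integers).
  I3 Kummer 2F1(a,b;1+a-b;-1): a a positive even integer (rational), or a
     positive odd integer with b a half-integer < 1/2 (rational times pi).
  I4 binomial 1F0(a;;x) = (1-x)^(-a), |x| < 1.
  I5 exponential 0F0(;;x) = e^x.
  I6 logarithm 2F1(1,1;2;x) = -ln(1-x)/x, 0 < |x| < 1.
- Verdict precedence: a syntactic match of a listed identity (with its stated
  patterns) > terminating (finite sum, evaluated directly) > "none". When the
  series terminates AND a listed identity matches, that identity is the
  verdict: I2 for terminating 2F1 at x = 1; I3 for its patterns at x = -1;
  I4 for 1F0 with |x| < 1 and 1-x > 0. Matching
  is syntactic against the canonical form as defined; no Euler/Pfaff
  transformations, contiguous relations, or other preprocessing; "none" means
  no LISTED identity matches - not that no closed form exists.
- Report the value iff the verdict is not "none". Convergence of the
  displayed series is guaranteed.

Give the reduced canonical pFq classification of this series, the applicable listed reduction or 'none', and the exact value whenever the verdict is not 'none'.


x = -1 here; the reduced form reads 2F1, upper {-3/2, 1}, lower {7/2}, C = 11/6. Verdict: Kummer's theorem (I3) matches (x = -1; c = 7/2 equals 1+a-b for upper {-3/2, 1}: listed pattern). Sum: (55/64) * pi.

First insight: x = (-1) and the factorial ratio (C = 11/6) (k+a-1)!/(a-1)! is a rising factorial (a)_k.
Term ratio: r(k) = (-1) * (k-3/2) (k+1) / [(k+7/2) (k+1)] ; factor over Q: parameters, x = (-1), and C = 11/6.


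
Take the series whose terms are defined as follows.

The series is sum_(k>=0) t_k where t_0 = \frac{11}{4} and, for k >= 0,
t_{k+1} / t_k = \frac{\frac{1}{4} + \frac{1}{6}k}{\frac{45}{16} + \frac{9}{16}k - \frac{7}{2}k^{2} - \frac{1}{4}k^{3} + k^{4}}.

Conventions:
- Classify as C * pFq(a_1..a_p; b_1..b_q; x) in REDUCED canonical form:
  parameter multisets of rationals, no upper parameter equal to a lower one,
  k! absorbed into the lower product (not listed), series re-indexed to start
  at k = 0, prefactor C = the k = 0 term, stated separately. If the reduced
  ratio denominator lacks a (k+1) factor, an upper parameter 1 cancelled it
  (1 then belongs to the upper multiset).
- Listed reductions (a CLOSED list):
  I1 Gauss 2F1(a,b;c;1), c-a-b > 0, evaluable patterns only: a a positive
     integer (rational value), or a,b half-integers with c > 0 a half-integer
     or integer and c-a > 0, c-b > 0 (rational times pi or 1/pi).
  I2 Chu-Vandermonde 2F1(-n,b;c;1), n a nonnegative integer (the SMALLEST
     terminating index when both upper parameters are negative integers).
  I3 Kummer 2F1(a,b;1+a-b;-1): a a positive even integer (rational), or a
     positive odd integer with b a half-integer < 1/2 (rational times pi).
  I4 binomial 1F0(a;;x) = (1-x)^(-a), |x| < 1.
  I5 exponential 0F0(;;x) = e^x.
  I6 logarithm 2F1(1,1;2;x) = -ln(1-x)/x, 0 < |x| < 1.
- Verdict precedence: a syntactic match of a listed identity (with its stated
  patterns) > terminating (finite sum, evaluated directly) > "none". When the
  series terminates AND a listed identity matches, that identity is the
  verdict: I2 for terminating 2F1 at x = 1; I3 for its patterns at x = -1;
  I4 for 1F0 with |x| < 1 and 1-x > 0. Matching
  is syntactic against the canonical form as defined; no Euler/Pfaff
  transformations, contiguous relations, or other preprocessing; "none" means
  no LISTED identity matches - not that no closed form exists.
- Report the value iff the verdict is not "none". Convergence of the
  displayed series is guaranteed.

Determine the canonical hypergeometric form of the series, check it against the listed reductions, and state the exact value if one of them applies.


This is \frac{11}{4} * 0F2(-; -\frac{3}{2}, -\frac{5}{4}; \frac{1}{6}) in reduced canonical form. Verdict: none. A 0F2 with upper {-} fits none of I1-I6 at x = \frac{1}{6}; the sum runs forever.

First insight: t_0 being \frac{11}{4}, cancel k + 3/2 from the displayed ratio first; then C = 11/4, x = 1/6.
Consecutive-term ratio: r(k) = \frac{1}{6} * 1 / [(k-\frac{3}{2}) (k-\frac{5}{4}) (k+1)] - poly over poly, x = \frac{1}{6} from leading terms; C = \frac{11}{4} at k = 0.


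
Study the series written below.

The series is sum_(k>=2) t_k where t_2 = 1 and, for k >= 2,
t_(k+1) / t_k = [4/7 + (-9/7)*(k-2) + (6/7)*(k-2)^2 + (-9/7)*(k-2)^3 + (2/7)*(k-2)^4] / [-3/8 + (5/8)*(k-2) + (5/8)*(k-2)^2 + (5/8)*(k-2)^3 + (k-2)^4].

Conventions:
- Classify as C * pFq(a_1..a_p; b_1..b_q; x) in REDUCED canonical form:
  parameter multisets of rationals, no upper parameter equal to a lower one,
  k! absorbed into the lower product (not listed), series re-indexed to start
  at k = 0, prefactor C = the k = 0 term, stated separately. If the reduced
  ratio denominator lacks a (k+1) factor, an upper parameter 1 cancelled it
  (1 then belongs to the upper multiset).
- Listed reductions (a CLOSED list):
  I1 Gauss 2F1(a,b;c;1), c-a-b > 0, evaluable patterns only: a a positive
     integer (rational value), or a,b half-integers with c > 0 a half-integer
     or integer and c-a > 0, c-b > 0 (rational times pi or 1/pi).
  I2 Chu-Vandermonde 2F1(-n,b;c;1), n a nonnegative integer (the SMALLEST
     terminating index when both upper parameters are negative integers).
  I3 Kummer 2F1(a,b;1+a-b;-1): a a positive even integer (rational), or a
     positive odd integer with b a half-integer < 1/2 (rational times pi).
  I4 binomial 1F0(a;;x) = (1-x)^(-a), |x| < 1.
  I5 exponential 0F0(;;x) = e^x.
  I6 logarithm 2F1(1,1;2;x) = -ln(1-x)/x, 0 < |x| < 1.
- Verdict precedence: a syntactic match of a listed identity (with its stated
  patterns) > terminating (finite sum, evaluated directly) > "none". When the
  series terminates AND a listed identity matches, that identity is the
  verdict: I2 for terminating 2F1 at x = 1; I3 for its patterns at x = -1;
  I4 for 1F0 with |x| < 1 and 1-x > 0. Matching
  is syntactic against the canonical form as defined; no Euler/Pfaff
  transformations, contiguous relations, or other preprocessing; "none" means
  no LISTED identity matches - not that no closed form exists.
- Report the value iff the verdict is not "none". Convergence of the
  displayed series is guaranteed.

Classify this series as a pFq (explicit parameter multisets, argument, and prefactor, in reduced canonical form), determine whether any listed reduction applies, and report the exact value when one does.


Reduced: x = 2/7, 2F1, upper = {-4, -1/2}, lower = {-3/8}, C = 1. Verdict: terminating (-4 upstairs). 5 nonzero terms in all; added directly. Exact value: -57007/655473.

Key observation: x = (2/7) and cancel k^2 + 1 from the displayed ratio first; then C = 1.
Ratio: r(k) = (2/7) * (k-4) (k-1/2) / [(k-3/8) (k+1)] - rational; roots negated = parameters, x = (2/7), C = 1.


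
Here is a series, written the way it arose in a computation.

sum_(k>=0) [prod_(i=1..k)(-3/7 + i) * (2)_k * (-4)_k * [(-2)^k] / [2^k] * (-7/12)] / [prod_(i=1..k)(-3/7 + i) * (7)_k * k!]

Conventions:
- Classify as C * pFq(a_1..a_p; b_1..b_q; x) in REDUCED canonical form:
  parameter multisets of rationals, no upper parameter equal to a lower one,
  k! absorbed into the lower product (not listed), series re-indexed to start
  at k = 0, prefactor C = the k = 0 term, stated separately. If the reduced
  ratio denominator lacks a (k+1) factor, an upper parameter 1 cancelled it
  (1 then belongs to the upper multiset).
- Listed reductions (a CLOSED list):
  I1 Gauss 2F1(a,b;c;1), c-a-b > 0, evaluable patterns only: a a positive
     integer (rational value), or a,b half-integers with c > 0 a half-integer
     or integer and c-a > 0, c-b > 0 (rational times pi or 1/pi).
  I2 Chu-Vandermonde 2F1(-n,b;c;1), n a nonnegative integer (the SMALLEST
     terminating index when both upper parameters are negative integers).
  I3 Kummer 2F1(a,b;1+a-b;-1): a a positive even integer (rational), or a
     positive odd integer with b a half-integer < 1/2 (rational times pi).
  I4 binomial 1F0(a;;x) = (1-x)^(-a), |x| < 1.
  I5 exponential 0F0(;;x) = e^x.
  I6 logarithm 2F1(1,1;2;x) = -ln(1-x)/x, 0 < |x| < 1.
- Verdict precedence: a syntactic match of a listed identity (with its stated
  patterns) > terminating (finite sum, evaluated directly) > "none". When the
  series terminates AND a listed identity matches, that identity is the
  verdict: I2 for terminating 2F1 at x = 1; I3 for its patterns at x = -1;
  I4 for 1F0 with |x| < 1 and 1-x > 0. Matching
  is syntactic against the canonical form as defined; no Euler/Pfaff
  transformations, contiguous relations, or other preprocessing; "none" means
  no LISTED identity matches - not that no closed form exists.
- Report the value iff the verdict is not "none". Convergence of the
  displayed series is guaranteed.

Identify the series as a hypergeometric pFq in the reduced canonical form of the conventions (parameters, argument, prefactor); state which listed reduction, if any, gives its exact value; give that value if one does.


x = -1 here; the reduced form reads 2F1, upper {-4, 2}, lower {7}, C = -7/12. Verdict (x = -1): the Kummer evaluation I3 applies (x = -1; c = 7 equals 1+a-b for upper {-4, 2}: listed pattern). Exact value: -7/4.

Structural cue: from the first term -7/12: the running product (C = -7/12, x = -1) telescopes to a rising factorial.
Ratio: r(k) = (-1) * (k-4) (k+2) / [(k+7) (k+1)] ; factor over Q: parameters, x = (-1), and C = -7/12.


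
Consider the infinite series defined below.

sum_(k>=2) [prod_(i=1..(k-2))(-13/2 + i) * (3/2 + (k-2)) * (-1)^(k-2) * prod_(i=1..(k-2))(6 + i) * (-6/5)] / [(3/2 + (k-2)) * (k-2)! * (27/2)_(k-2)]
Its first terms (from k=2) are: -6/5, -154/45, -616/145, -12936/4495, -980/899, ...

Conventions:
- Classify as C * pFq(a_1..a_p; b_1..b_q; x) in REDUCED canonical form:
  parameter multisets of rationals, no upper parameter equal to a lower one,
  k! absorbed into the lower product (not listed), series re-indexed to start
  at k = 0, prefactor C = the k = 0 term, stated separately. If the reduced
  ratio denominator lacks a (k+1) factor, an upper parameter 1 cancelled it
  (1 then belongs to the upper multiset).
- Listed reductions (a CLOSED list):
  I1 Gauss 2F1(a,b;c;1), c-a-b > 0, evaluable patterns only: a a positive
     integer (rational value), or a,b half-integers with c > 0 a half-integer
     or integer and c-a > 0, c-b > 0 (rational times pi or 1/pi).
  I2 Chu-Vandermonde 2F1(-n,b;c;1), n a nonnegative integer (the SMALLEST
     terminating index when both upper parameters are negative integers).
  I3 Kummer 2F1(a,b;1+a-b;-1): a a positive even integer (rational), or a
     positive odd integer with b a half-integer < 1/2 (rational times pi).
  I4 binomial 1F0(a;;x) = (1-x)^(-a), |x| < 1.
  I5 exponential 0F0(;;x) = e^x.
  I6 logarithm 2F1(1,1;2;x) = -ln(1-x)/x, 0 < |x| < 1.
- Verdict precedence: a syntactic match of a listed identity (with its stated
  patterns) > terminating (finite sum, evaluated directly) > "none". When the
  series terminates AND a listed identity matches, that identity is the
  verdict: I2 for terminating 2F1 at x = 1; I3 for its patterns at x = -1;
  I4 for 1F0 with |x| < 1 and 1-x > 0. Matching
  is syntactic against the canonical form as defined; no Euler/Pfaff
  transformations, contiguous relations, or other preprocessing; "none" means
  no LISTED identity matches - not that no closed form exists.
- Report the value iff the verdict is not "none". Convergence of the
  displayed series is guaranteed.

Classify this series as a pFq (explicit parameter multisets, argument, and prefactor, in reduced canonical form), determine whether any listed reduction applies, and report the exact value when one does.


Key step: from the first term -6/5: the running product (prefactor -6/5) telescopes to a rising factorial.
Step ratio: r(k) = (-1) * (k-11/2) (k+7) / [(k+27/2) (k+1)] - poly over poly, x = (-1) from leading terms; C = -6/5 at k = 0.

At argument -1: a 2F1 with upper {-11/2, 7}, lower {27/2}, scaled by C = -6/5. Verdict: Kummer's theorem (I3) applies (x = -1; c = 27/2 equals 1+a-b for upper {-11/2, 7}: listed pattern). Its exact value is (-557732175/134217728) * pi.


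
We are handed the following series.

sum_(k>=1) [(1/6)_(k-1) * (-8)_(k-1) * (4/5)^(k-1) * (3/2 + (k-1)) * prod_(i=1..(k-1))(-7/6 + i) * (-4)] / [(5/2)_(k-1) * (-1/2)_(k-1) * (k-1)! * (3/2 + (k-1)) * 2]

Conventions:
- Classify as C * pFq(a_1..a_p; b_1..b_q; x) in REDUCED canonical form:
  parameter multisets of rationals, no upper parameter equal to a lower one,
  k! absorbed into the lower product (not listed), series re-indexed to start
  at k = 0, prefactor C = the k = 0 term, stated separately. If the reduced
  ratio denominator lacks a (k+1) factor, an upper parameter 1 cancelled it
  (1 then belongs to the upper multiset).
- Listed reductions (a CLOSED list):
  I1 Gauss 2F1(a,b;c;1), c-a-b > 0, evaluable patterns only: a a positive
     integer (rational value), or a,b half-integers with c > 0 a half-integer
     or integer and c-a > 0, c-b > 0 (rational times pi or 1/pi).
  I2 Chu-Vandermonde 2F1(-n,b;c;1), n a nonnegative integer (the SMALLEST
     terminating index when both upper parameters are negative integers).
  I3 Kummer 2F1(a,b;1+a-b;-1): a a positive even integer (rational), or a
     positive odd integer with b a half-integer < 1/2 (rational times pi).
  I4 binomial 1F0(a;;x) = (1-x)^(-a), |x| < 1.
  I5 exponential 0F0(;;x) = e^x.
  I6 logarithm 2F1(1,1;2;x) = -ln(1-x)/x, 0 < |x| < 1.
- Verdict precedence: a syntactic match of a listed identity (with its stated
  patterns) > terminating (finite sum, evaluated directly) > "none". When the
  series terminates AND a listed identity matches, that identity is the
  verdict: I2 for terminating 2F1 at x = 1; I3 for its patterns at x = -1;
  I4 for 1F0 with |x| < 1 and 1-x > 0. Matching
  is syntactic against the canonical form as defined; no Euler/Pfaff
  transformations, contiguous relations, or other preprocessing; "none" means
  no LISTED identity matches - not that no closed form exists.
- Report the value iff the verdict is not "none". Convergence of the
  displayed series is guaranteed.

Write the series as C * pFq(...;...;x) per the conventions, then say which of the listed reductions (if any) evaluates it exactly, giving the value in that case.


This is -2 * 3F2(-8, -1/6, 1/6; -1/2, 5/2; 4/5) in reduced canonical form. Verdict: terminating - the sum ends at index 8 because -8 is a negative integer; exact evaluation follows. Its exact value is -673618197601990294/350585275319296875.

Structural cue: from the first term -2: the running product (prefactor -2) telescopes to a rising factorial.
Consecutive-term ratio: r(k) = (4/5) * (k-8) (k-1/6) (k+1/6) / [(k-1/2) (k+5/2) (k+1)] - rational in k. x = (4/5); t_0 = -2; negate the roots.


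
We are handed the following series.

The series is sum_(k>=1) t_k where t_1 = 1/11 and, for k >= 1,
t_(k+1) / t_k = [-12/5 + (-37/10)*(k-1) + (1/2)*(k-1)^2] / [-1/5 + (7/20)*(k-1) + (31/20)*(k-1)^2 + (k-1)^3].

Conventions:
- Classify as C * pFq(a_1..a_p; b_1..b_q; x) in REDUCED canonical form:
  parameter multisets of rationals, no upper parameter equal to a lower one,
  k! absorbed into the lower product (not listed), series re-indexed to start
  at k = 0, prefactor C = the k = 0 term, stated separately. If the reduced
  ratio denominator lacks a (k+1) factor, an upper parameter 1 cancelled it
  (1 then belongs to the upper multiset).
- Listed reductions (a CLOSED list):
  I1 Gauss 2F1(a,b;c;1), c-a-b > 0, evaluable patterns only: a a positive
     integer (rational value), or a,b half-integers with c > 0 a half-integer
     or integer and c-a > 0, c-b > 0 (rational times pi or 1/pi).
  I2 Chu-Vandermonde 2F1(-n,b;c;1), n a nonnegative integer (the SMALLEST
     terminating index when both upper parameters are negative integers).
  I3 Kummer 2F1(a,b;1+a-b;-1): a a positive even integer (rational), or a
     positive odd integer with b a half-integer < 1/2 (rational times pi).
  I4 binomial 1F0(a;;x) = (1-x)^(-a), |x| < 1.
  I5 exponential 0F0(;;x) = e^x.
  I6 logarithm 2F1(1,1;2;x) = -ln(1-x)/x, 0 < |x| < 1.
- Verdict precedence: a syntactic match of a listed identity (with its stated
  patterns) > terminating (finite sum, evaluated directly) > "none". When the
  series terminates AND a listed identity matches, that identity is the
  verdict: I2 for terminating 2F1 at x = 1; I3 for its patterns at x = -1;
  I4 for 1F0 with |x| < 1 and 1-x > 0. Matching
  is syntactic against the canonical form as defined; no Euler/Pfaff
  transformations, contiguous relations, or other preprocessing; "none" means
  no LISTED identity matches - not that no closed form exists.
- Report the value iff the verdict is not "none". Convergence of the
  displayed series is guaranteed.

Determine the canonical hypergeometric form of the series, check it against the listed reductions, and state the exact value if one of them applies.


The series (x = 1/2) is 2F2: upper {-8, 3/5}, lower {-1/4, 4/5}, prefactor 1/11. Verdict: terminating - upper -8 stops the sum at k = 8; the 9 terms are added exactly. Sum: -20808894941/183152904165.

First insight: t_0 being 1/11, factor the ratio over Q (C = 1/11): negated roots = parameters.
Adjacent-term ratio: r(k) = (1/2) * (k-8) (k+3/5) / [(k-1/4) (k+4/5) (k+1)] - rational in k, leading ratio (1/2); with t_0 = 1/11, classification follows.


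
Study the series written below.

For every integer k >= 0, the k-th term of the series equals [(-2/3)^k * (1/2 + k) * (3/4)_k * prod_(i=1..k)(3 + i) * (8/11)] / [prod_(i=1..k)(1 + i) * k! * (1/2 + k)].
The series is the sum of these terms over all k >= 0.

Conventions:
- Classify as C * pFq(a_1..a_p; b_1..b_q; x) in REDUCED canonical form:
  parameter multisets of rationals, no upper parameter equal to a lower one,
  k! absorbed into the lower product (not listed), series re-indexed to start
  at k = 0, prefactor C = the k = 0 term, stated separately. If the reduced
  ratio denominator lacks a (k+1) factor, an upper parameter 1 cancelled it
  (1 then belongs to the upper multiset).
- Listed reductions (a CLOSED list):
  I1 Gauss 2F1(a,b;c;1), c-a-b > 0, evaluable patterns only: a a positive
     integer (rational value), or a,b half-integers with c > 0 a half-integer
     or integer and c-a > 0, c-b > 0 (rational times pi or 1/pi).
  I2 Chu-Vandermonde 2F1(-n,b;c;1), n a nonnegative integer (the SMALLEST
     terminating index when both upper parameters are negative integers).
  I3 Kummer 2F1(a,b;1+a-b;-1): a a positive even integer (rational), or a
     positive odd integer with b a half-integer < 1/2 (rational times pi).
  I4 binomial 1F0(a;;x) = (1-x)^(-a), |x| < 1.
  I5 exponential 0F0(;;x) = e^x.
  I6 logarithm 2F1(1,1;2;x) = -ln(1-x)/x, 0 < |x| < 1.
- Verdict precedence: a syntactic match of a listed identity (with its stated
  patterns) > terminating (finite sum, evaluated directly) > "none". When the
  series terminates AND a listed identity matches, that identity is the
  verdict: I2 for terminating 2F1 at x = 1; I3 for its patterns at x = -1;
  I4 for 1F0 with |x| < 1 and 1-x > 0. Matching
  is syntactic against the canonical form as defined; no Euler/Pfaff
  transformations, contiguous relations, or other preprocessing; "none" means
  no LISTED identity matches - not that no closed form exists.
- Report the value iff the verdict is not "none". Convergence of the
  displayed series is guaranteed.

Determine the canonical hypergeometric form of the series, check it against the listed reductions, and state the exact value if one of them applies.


Structural cue: x = (-2/3) and the running product (C = 8/11, x = -2/3) telescopes to a rising factorial.
Consecutive-term ratio: r(k) = (-2/3) * (k+3/4) (k+4) / [(k+2) (k+1)] ; factor over Q: parameters, x = (-2/3), and C = 8/11.

With C = 8/11: the canonical form is 2F1(3/4, 4; 2; -2/3). Verdict: none here - no I1-I6 shape fits x = -2/3 with lower {2}.


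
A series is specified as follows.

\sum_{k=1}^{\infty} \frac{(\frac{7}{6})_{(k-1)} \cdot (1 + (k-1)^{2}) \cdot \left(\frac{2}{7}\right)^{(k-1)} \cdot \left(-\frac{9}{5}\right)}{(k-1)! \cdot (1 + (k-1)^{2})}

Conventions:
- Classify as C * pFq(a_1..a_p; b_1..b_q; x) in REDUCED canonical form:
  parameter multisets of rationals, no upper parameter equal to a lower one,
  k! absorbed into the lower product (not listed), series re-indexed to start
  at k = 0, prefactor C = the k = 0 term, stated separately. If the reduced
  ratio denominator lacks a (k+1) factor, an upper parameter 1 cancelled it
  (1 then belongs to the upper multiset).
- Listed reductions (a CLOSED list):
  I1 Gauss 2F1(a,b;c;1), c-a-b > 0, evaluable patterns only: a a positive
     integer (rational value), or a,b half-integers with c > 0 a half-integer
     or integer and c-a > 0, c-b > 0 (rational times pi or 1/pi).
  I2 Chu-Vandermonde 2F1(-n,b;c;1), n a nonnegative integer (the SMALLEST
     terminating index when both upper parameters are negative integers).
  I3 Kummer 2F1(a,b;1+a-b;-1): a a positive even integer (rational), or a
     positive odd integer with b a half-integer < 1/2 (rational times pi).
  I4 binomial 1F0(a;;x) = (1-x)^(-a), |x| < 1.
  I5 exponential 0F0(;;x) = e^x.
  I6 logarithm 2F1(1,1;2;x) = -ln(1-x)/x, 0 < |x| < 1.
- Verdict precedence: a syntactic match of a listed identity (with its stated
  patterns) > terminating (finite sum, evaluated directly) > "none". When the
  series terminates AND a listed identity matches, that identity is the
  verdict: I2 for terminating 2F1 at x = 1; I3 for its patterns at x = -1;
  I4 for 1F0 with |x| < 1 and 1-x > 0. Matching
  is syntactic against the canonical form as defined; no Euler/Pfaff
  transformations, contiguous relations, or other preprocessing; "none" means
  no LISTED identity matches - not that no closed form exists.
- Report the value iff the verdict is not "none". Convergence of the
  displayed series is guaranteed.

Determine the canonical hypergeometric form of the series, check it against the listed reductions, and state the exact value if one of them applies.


x = \frac{2}{7} here; the reduced form reads 1F0, upper {\frac{7}{6}}, lower {-}, C = -\frac{9}{5}. Verdict (x = \frac{2}{7}): the binomial series (I4) applies (the 1F0 binomial series: exponent -7/6, x = \frac{2}{7}). Exact value: \left(-\frac{9}{5}\right) \cdot \left(\frac{5}{7}\right)^{-\frac{7}{6}}.

First insight: x = \frac{2}{7} and striking the common factor k^2 + 1 reduces the term (C = -9/5).
Adjacent-term ratio: r(k) = \frac{2}{7} * (k+\frac{7}{6}) / [(k+1)] ; factor over Q: parameters, x = \frac{2}{7}, and C = -\frac{9}{5}.


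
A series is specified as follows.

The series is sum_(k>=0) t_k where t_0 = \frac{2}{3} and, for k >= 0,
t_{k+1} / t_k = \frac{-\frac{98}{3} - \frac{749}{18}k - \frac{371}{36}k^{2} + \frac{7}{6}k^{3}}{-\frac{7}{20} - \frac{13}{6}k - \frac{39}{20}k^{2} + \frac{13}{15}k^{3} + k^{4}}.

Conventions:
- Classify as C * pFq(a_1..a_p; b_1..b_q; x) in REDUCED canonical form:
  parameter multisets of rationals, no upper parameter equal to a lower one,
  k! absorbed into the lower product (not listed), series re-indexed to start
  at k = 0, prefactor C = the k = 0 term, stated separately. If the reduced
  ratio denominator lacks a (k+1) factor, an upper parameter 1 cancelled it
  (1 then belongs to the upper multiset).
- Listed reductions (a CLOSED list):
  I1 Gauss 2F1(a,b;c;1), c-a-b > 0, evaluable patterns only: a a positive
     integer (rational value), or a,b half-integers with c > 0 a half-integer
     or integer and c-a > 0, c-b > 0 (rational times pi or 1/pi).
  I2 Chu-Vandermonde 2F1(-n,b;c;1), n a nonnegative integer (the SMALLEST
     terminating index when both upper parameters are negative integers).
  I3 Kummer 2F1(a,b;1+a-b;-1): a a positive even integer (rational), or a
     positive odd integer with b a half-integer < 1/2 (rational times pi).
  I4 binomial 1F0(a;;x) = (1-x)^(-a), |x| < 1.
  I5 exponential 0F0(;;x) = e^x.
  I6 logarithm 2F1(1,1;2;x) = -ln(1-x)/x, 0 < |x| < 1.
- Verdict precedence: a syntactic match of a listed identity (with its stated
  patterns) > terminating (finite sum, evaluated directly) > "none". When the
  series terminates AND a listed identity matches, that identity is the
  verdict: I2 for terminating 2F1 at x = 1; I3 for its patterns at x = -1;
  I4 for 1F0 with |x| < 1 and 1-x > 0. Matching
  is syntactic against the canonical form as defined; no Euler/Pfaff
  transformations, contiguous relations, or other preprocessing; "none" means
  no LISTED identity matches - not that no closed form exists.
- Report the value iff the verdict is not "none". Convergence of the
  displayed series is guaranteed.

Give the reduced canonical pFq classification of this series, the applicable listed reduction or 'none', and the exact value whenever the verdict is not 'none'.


The tell: t_0 being \frac{2}{3}, factor the ratio over Q (C = 2/3): negated roots = parameters.
Step ratio: r(k) = \frac{7}{6} * (k-12) (k+2) / [(k-\frac{3}{2}) (k+\frac{1}{5}) (k+1)] - rational in k, leading ratio \frac{7}{6}; with t_0 = \frac{2}{3}, classification follows.

The series (x = \frac{7}{6}) is 2F2: upper {-12, 2}, lower {-\frac{3}{2}, \frac{1}{5}}, prefactor \frac{2}{3}. Verdict: terminating - no listed pattern fits, but -12 in the upper list cuts the series at k = 12; direct evaluation. Value: \frac{148821391207112377094447}{115607711703608105553}.


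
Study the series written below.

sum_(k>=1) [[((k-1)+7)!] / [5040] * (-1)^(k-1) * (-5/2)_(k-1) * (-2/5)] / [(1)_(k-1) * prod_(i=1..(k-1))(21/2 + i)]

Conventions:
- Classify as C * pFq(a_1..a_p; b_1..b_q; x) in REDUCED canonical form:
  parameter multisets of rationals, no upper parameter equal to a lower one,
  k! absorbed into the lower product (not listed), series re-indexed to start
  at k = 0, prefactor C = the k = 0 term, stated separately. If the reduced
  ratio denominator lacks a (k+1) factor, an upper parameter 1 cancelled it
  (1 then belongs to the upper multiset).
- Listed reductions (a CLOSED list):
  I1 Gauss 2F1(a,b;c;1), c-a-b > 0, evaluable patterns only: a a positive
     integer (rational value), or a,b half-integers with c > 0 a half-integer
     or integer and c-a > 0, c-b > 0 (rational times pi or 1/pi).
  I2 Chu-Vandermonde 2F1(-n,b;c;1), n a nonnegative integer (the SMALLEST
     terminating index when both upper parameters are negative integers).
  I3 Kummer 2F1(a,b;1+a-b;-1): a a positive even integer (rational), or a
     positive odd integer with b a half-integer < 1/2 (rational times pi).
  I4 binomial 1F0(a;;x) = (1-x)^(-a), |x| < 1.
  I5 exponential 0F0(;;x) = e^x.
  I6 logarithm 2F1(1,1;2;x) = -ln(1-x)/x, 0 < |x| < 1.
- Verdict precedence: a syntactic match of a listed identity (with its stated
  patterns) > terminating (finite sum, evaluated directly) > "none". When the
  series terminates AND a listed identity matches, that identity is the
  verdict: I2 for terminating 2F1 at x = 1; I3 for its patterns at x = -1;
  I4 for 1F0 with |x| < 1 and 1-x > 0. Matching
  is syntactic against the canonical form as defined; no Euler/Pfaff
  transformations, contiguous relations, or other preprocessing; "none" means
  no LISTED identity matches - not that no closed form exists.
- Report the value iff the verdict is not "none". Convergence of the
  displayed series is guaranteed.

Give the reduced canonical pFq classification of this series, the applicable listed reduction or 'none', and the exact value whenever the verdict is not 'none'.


The series (x = -1) is 2F1: upper {-5/2, 8}, lower {23/2}, prefactor -2/5. Verdict at x = -1: Kummer's theorem (I3) matches (x = -1; c = 23/2 equals 1+a-b for upper {-5/2, 8}: listed pattern). Its exact value is -969/640.

Key step: with t_0 = -2/5, (1)_k (C = -2/5) is k! itself.
Adjacent-term ratio: r(k) = (-1) * (k-5/2) (k+8) / [(k+23/2) (k+1)] - rational in k. x = (-1); t_0 = -2/5; negate the roots.


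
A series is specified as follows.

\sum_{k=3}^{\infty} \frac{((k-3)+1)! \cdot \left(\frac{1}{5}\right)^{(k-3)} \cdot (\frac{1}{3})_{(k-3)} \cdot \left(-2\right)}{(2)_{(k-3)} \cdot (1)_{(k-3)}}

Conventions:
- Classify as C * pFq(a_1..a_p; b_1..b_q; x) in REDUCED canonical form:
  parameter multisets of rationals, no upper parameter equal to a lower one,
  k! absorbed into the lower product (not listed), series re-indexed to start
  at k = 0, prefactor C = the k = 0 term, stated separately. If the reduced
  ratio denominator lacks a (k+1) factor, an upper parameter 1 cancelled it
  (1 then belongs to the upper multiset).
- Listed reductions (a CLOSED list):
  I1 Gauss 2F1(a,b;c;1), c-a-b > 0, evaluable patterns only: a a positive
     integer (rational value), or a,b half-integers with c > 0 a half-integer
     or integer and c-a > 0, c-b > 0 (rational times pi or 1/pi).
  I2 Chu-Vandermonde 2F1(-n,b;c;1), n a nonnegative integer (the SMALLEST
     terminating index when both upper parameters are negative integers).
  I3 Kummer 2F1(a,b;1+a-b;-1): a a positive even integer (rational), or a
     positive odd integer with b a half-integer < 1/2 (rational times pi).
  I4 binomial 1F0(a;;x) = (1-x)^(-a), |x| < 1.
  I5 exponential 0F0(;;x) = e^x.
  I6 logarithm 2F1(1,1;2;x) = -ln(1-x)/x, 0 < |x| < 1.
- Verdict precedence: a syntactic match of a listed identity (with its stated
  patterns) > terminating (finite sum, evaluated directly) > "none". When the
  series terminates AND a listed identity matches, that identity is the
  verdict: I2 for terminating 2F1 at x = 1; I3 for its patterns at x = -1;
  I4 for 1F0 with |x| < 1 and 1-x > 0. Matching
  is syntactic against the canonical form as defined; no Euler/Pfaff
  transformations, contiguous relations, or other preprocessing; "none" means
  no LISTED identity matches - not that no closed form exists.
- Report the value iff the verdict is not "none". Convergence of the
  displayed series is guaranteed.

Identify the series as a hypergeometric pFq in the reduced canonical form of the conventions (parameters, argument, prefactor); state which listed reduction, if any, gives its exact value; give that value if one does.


Reduced: x = \frac{1}{5}, 1F0, upper = {\frac{1}{3}}, lower = {-}, C = -2. Verdict (x = \frac{1}{5}): the I4 binomial reduction applies (the 1F0 binomial series: exponent -1/3, x = \frac{1}{5}). Sum: \left(-2\right) \cdot \left(\frac{4}{5}\right)^{-\frac{1}{3}}.

Structural cue: t_0 = -2 here, and (1)_k (prefactor -2) is k! itself.
Adjacent-term ratio: r(k) = \frac{1}{5} * (k+\frac{1}{3}) / [(k+1)] - rational in k, leading ratio \frac{1}{5}; with t_0 = -2, classification follows.


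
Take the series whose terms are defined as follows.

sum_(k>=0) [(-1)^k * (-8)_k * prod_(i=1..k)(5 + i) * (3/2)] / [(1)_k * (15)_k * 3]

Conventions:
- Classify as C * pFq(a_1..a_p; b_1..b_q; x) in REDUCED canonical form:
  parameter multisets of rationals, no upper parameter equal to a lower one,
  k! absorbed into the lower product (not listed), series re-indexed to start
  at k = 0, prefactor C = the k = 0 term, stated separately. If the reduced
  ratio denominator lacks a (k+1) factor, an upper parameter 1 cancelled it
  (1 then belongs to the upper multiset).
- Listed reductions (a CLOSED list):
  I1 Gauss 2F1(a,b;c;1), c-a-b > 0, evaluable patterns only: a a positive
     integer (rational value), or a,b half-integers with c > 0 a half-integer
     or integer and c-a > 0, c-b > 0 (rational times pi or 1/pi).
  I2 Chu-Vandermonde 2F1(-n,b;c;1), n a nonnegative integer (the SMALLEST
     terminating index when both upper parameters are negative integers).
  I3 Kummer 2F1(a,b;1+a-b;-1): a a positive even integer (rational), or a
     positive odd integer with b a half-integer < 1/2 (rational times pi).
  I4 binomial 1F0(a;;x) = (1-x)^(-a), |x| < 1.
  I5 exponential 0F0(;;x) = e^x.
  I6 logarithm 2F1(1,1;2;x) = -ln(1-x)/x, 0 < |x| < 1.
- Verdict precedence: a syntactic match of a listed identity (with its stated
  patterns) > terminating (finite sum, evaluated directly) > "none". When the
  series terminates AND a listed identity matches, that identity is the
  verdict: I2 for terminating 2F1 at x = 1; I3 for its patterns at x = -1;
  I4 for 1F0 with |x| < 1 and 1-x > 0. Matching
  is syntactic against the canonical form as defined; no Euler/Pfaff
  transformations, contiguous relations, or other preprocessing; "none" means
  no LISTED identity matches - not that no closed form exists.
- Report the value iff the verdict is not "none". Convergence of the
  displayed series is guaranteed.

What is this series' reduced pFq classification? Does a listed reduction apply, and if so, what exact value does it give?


Classification (C = 1/2): 2F1 with upper {-8, 6}, lower {15}, argument x = -1. Verdict at x = -1: the Kummer evaluation I3 matches (x = -1; c = 15 equals 1+a-b for upper {-8, 6}: listed pattern). Value: 91/10.

Key observation: with t_0 = 1/2, the constant factors (prefactor 1/2) combine into one prefactor.
Term ratio: r(k) = (-1) * (k-8) (k+6) / [(k+15) (k+1)] ; factor over Q: parameters, x = (-1), and C = 1/2.


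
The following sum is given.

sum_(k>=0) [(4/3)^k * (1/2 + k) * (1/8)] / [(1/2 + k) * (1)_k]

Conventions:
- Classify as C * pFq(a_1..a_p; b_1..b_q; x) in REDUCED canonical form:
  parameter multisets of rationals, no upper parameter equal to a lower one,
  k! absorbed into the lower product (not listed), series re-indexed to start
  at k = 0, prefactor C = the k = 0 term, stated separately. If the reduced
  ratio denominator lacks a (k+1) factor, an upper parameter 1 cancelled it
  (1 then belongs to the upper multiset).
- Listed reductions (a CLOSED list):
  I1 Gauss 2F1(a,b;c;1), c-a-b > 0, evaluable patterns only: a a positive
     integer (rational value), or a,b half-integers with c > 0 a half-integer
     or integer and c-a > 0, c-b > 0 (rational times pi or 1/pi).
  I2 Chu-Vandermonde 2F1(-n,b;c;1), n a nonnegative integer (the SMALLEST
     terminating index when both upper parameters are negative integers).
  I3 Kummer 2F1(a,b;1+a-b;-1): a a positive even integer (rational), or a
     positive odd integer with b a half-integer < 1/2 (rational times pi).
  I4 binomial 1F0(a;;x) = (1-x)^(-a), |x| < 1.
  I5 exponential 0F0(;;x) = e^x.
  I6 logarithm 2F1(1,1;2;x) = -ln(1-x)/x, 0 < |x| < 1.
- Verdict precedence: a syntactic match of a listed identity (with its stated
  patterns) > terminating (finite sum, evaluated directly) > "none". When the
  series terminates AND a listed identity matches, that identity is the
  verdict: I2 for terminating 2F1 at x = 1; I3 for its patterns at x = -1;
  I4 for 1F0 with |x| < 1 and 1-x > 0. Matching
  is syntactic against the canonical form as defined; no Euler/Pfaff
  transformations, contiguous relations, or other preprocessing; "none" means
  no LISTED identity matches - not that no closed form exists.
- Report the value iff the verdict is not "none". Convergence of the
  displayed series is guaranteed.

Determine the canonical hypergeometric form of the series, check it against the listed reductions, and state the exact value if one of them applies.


Canonical form: C = 1/8 times 0F0 with upper {-}, lower {-}, x = 4/3. Verdict: the exponential series (I5) fires (the 0F0 exponential series at x = 4/3). Hence: (1/8) * e^(4/3).

Key step: with t_0 = 1/8, the factor k + 1/2 cancels (top and bottom), leaving C = 1/8, x = 4/3.
Ratio: r(k) = (4/3) * 1 / [(k+1)] - rational; roots negated = parameters, x = (4/3), C = 1/8.


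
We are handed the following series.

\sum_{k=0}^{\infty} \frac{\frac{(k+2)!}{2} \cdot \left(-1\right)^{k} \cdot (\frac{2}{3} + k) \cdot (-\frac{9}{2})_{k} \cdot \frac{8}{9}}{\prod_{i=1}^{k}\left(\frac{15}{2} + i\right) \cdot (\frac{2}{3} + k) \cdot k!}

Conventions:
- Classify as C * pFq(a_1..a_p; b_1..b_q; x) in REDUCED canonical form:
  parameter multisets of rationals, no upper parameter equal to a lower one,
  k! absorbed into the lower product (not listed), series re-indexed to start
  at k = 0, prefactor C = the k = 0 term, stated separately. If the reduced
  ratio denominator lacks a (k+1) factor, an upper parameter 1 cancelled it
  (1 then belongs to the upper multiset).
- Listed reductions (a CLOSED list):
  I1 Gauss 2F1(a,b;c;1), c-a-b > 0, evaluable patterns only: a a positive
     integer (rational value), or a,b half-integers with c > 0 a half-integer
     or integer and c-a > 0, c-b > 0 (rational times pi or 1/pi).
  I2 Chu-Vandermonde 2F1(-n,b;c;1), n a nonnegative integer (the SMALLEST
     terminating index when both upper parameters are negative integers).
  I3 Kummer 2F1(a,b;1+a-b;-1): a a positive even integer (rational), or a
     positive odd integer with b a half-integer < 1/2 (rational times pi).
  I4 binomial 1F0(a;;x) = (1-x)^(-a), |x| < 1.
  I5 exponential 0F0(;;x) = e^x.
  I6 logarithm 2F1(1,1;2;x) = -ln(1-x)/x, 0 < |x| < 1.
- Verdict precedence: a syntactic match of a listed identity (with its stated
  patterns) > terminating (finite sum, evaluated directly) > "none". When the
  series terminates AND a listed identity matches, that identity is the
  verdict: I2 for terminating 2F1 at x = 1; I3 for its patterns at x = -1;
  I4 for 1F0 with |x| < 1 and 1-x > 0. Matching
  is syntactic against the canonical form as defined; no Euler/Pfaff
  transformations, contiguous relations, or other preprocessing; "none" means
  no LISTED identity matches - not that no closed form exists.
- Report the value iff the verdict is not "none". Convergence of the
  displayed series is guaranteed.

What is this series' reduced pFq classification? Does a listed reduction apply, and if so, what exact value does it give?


Reduced: x = -1, 2F1, upper = {-\frac{9}{2}, 3}, lower = {\frac{17}{2}}, C = \frac{8}{9}. Verdict: the Kummer evaluation I3 applies (x = -1; c = \frac{17}{2} equals 1+a-b for upper {-\frac{9}{2}, 3}: listed pattern). Sum: \frac{5005}{4096} \cdot \pi.

First insight: from the first term \frac{8}{9}: the factorial ratio (C = 8/9) (k+a-1)!/(a-1)! is a rising factorial (a)_k.
Adjacent-term ratio: r(k) = -1 * (k-\frac{9}{2}) (k+3) / [(k+\frac{17}{2}) (k+1)] - poly over poly, x = -1 from leading terms; C = \frac{8}{9} at k = 0.
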